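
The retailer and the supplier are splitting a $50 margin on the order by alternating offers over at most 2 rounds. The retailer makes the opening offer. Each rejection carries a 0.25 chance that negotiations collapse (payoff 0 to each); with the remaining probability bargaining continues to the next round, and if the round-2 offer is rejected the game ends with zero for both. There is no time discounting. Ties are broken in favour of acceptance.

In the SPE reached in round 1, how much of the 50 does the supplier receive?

Round 2 (the supplier proposes): the retailer will accept anything ≥ 0, so the supplier offers 0 and keeps 50.
Round 1 (the retailer proposes): rejecting gives the supplier an expected 0.75 × 50 = 37.5; the retailer offers that and keeps 12.5.

37.5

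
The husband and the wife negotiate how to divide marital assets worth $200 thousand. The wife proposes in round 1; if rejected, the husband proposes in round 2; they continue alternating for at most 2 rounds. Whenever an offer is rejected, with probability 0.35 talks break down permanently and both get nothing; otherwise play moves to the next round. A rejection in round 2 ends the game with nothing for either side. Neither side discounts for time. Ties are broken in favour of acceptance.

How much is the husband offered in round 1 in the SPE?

130

Round 2 (the husband proposes): the wife will accept anything ≥ 0, so the husband offers 0 and keeps 200.
Round 1 (the wife proposes): rejecting gives the husband an expected 0.65 × 200 = 130; the wife offers that and keeps 70.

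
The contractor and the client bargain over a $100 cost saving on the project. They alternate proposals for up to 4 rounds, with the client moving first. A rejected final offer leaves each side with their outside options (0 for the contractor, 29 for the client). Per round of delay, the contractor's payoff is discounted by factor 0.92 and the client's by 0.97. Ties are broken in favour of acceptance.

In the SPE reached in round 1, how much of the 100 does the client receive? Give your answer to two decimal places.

38.95

By backward induction:
Round 4 (the contractor proposes): the client gets 29 if talks fail, so the contractor offers 29 and keeps 71.
Round 3 (the client proposes): the contractor can get 71 next round, worth 0.92 × 71 = 65.32 now. The client offers 65.32 and keeps 100 − 65.32 = 34.68.
Round 2 (the contractor proposes): the client can get 34.68 next round, worth 0.97 × 34.68 = 33.6396 now; the contractor offers that and keeps 66.3604.
Round 1 (the client proposes): the contractor can get 66.3604 next round, worth 0.92 × 66.3604 = 61.051568 now. The client offers 61.051568 and keeps 100 − 61.051568 = 38.948432.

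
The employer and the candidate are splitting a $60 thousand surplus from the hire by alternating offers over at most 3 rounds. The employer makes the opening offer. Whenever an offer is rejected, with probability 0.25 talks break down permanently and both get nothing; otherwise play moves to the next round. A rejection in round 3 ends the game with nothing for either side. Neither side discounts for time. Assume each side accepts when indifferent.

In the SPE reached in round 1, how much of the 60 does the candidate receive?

11.25

Round 3 (the employer proposes): the candidate will accept anything ≥ 0, so the employer offers 0 and keeps 60.
Round 2 (the candidate proposes): rejecting gives the employer an expected 0.75 × 60 = 45, so the candidate offers 45, keeping 15.
Round 1 (the employer proposes): rejecting gives the candidate an expected 0.75 × 15 = 11.25; the employer offers that and keeps 48.75.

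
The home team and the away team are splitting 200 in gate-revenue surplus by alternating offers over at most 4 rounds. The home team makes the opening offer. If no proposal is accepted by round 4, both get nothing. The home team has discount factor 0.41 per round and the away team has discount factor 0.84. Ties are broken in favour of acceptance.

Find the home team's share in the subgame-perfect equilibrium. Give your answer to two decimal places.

43.02

Round 4 (the away team proposes): rejection yields 0 for the home team; the away team offers 0 and keeps 200.
Round 3 (the home team proposes): the away team can get 200 next round, worth 0.84 × 200 = 168 now; the home team offers that and keeps 32.
Round 2 (the away team proposes): the home team can get 32 next round, worth 0.41 × 32 = 13.12 now; the away team offers that and keeps 186.88.
Round 1 (the home team proposes): the away team can get 186.88 next round, worth 0.84 × 186.88 = 156.9792 now, so the home team offers 156.9792, keeping 43.0208.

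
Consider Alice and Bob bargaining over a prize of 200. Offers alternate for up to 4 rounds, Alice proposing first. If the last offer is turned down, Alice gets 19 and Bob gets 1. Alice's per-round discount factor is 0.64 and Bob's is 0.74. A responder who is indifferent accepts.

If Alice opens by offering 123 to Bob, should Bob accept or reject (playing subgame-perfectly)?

Accept

Work out Bob's continuation value if the offer is rejected.
Round 4 (Bob proposes): Alice gets 19 if talks fail, so Bob offers 19 and keeps 181.
Round 3 (Alice proposes): Bob can get 181 next round, worth 0.74 × 181 = 133.94 now; Alice offers that and keeps 66.06.
Round 2 (Bob proposes): Alice can get 66.06 next round, worth 0.64 × 66.06 = 42.2784 now, so Bob offers 42.2784, keeping 157.7216.
So by rejecting in round 1, Bob gets 157.7216 next round, worth 0.74 × 157.7216 = 116.713984 now.
Offer 123 ≥ 116.713984, so Bob accepts.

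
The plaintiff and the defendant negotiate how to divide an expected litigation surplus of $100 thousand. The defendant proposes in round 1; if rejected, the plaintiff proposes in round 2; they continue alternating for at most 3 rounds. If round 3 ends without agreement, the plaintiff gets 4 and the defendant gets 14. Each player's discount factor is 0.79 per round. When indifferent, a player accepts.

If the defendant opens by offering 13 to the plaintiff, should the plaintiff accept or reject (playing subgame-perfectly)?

Round 3 (the defendant proposes): the plaintiff gets 4 if talks fail, so the defendant offers 4 and keeps 96.
Round 2 (the plaintiff proposes): the defendant can get 96 next round, worth 0.79 × 96 = 75.84 now, so the plaintiff offers 75.84, keeping 24.16.
So by rejecting in round 1, the plaintiff gets 24.16 next round, worth 0.79 × 24.16 = 19.0864 now.
Offer 13 < 19.0864, so the plaintiff rejects.

Reject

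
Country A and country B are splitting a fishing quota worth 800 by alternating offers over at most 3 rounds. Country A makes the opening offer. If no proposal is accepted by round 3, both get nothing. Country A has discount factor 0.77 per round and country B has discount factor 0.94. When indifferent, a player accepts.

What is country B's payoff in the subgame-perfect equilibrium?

Round 3 (country A proposes): rejection yields 0 for country B; country A offers 0 and keeps 800.
Round 2 (country B proposes): country A can get 800 next round, worth 0.77 × 800 = 616 now, so country B offers 616, keeping 184.
Round 1 (country A proposes): country B can get 184 next round, worth 0.94 × 184 = 172.96 now. Country A offers 172.96 and keeps 800 − 172.96 = 627.04.

172.96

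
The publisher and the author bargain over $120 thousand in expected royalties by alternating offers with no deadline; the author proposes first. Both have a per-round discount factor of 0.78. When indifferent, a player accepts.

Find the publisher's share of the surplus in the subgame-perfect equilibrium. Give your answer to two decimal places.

Let x be the author's share when the author proposes and y be the publisher's share when the publisher proposes.
The publisher accepts iff offered ≥ 0.78·y, so x = 120 − 0.78y. Symmetrically y = 120 − 0.78x.
Substituting: x = 120 − 0.78(120 − 0.78x), giving x(1 − 0.78·0.78) = 120(1 − 0.78).
So x = 120 × 0.22 / 0.3916 ≈ 67.4157, and the publisher receives 120 − x ≈ 52.5843.

52.58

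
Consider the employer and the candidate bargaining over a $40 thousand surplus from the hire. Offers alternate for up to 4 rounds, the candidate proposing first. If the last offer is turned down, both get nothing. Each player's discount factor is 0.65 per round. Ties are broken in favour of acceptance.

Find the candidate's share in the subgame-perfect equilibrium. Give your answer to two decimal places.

19.92

By backward induction:
Round 4 (the employer proposes): the candidate will accept anything ≥ 0, so the employer offers 0 and keeps 40.
Round 3 (the candidate proposes): the employer can get 40 next round, worth 0.65 × 40 = 26 now. The candidate offers 26 and keeps 40 − 26 = 14.
Round 2 (the employer proposes): the candidate can get 14 next round, worth 0.65 × 14 = 9.1 now, so the employer offers 9.1, keeping 30.9.
Round 1 (the candidate proposes): the employer can get 30.9 next round, worth 0.65 × 30.9 = 20.085 now; the candidate offers that and keeps 19.915.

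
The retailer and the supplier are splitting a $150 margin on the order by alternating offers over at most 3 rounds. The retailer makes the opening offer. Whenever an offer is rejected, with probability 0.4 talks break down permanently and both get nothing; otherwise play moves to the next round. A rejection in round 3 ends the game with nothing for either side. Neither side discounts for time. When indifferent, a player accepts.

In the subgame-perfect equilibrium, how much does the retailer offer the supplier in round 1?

Round 3 (the retailer proposes): rejection yields 0 for the supplier; the retailer offers 0 and keeps 150.
Round 2 (the supplier proposes): rejecting gives the retailer an expected 0.6 × 150 = 90. The supplier offers 90 and keeps 150 − 90 = 60.
Round 1 (the retailer proposes): rejecting gives the supplier an expected 0.6 × 60 = 36, so the retailer offers 36, keeping 114.

36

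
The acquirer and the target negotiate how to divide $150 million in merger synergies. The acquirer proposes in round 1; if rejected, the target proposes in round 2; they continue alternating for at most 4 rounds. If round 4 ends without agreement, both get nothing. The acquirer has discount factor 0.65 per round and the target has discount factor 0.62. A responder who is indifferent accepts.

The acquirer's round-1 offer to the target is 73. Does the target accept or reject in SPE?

Round 4 (the target proposes): the acquirer will accept anything ≥ 0, so the target offers 0 and keeps 150.
Round 3 (the acquirer proposes): the target can get 150 next round, worth 0.62 × 150 = 93 now, so the acquirer offers 93, keeping 57.
Round 2 (the target proposes): the acquirer can get 57 next round, worth 0.65 × 57 = 37.05 now. The target offers 37.05 and keeps 150 − 37.05 = 112.95.
So by rejecting in round 1, the target gets 112.95 next round, worth 0.62 × 112.95 = 70.029 now.
Offer 73 ≥ 70.029, so the target accepts.

Accept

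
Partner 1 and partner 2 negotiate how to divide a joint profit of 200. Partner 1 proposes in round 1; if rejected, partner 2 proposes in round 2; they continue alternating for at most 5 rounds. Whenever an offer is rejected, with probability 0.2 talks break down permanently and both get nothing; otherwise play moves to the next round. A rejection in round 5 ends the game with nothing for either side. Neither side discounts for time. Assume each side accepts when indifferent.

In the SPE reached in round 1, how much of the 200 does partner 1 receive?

147.52

Round 5 (partner 1 proposes): rejection yields 0 for partner 2; partner 1 offers 0 and keeps 200.
Round 4 (partner 2 proposes): rejecting gives partner 1 an expected 0.8 × 200 = 160; partner 2 offers that and keeps 40.
Round 3 (partner 1 proposes): rejecting gives partner 2 an expected 0.8 × 40 = 32, so partner 1 offers 32, keeping 168.
Round 2 (partner 2 proposes): rejecting gives partner 1 an expected 0.8 × 168 = 134.4. Partner 2 offers 134.4 and keeps 200 − 134.4 = 65.6.
Round 1 (partner 1 proposes): rejecting gives partner 2 an expected 0.8 × 65.6 = 52.48; partner 1 offers that and keeps 147.52.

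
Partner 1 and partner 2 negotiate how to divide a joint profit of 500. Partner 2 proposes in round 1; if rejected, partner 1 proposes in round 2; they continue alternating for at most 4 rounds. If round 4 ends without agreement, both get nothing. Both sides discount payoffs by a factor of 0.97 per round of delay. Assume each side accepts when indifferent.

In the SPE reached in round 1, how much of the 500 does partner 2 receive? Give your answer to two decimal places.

29.11

Work backward from the last round.
Round 4 (partner 1 proposes): rejection yields 0 for partner 2; partner 1 offers 0 and keeps 500.
Round 3 (partner 2 proposes): partner 1 can get 500 next round, worth 0.97 × 500 = 485 now; partner 2 offers that and keeps 15.
Round 2 (partner 1 proposes): partner 2 can get 15 next round, worth 0.97 × 15 = 14.55 now, so partner 1 offers 14.55, keeping 485.45.
Round 1 (partner 2 proposes): partner 1 can get 485.45 next round, worth 0.97 × 485.45 = 470.8865 now. Partner 2 offers 470.8865 and keeps 500 − 470.8865 = 29.1135.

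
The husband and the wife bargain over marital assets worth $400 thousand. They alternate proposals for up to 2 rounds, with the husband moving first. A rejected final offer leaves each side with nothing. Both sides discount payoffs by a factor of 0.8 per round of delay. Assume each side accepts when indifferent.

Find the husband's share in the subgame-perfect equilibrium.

80

Solve by backward induction from round 2.
Round 2 (the wife proposes): the husband will accept anything ≥ 0, so the wife offers 0 and keeps 400.
Round 1 (the husband proposes): the wife can get 400 next round, worth 0.8 × 400 = 320 now; the husband offers that and keeps 80.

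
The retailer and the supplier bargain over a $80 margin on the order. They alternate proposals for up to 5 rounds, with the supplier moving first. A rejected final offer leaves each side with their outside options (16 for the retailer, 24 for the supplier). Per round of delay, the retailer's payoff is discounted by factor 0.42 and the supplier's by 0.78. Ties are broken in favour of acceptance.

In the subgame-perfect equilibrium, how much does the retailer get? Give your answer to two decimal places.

11.53

Work backward from the last round.
Round 5 (the supplier proposes): the retailer gets 16 if talks fail, so the supplier offers 16 and keeps 64.
Round 4 (the retailer proposes): the supplier can get 64 next round, worth 0.78 × 64 = 49.92 now, so the retailer offers 49.92, keeping 30.08.
Round 3 (the supplier proposes): the retailer can get 30.08 next round, worth 0.42 × 30.08 = 12.6336 now, so the supplier offers 12.6336, keeping 67.3664.
Round 2 (the retailer proposes): the supplier can get 67.3664 next round, worth 0.78 × 67.3664 = 52.545792 now. The retailer offers 52.545792 and keeps 80 − 52.545792 = 27.454208.
Round 1 (the supplier proposes): the retailer can get 27.454208 next round, worth 0.42 × 27.454208 = 11.53076736 now, so the supplier offers 11.53076736, keeping 68.46923264.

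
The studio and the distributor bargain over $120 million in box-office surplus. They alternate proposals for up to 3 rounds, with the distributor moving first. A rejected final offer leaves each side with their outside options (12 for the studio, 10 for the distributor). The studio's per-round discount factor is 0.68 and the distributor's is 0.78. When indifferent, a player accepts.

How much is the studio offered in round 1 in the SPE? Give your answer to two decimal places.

24.32

Round 3 (the distributor proposes): the studio gets 12 if talks fail, so the distributor offers 12 and keeps 108.
Round 2 (the studio proposes): the distributor can get 108 next round, worth 0.78 × 108 = 84.24 now. The studio offers 84.24 and keeps 120 − 84.24 = 35.76.
Round 1 (the distributor proposes): the studio can get 35.76 next round, worth 0.68 × 35.76 = 24.3168 now, so the distributor offers 24.3168, keeping 95.6832.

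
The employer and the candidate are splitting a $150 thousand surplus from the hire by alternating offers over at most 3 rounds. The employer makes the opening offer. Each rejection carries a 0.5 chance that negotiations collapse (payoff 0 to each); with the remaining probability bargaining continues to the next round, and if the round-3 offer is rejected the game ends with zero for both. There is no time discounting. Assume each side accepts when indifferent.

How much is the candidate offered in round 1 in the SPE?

Round 3 (the employer proposes): rejection yields 0 for the candidate; the employer offers 0 and keeps 150.
Round 2 (the candidate proposes): rejecting gives the employer an expected 0.5 × 150 = 75; the candidate offers that and keeps 75.
Round 1 (the employer proposes): rejecting gives the candidate an expected 0.5 × 75 = 37.5. The employer offers 37.5 and keeps 150 − 37.5 = 112.5.

37.5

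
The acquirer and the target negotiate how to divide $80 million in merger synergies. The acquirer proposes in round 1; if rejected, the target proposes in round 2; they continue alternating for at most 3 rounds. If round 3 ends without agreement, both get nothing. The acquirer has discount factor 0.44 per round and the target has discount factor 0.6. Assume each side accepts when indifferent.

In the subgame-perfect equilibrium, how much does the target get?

Round 3 (the acquirer proposes): rejection yields 0 for the target; the acquirer offers 0 and keeps 80.
Round 2 (the target proposes): the acquirer can get 80 next round, worth 0.44 × 80 = 35.2 now. The target offers 35.2 and keeps 80 − 35.2 = 44.8.
Round 1 (the acquirer proposes): the target can get 44.8 next round, worth 0.6 × 44.8 = 26.88 now. The acquirer offers 26.88 and keeps 80 − 26.88 = 53.12.

26.88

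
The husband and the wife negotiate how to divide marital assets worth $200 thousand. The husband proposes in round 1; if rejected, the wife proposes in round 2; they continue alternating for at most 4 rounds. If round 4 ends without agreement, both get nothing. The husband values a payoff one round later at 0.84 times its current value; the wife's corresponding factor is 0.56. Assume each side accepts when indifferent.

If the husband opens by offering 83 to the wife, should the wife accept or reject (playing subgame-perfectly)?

Accept

Work out the wife's continuation value if the offer is rejected.
Round 4 (the wife proposes): rejection yields 0 for the husband; the wife offers 0 and keeps 200.
Round 3 (the husband proposes): the wife can get 200 next round, worth 0.56 × 200 = 112 now, so the husband offers 112, keeping 88.
Round 2 (the wife proposes): the husband can get 88 next round, worth 0.84 × 88 = 73.92 now; the wife offers that and keeps 126.08.
So by rejecting in round 1, the wife gets 126.08 next round, worth 0.56 × 126.08 = 70.6048 now.
Offer 83 ≥ 70.6048, so the wife accepts.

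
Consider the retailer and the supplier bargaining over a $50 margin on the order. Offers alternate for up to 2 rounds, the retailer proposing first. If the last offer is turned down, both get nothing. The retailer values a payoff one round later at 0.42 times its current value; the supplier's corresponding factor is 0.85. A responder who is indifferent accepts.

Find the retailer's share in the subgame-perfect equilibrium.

7.5

Work backward from the last round.
Round 2 (the supplier proposes): rejection yields 0 for the retailer; the supplier offers 0 and keeps 50.
Round 1 (the retailer proposes): the supplier can get 50 next round, worth 0.85 × 50 = 42.5 now, so the retailer offers 42.5, keeping 7.5.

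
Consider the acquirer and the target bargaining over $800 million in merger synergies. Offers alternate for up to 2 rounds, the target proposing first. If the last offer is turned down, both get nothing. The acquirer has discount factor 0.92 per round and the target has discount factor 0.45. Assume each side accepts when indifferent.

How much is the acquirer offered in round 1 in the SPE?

736

Round 2 (the acquirer proposes): rejection yields 0 for the target; the acquirer offers 0 and keeps 800.
Round 1 (the target proposes): the acquirer can get 800 next round, worth 0.92 × 800 = 736 now. The target offers 736 and keeps 800 − 736 = 64.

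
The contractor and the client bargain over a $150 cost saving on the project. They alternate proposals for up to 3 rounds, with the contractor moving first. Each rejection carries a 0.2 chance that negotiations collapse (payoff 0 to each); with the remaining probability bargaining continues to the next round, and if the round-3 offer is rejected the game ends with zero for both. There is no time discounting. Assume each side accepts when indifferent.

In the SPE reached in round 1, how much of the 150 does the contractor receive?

By backward induction:
Round 3 (the contractor proposes): the client will accept anything ≥ 0, so the contractor offers 0 and keeps 150.
Round 2 (the client proposes): rejecting gives the contractor an expected 0.8 × 150 = 120; the client offers that and keeps 30.
Round 1 (the contractor proposes): rejecting gives the client an expected 0.8 × 30 = 24. The contractor offers 24 and keeps 150 − 24 = 126.

126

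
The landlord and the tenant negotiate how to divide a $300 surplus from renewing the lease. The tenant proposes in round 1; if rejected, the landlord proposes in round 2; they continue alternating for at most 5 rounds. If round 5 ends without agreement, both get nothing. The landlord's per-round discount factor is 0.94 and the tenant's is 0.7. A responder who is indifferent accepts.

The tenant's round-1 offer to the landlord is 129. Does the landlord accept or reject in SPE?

Round 5 (the tenant proposes): the landlord will accept anything ≥ 0, so the tenant offers 0 and keeps 300.
Round 4 (the landlord proposes): the tenant can get 300 next round, worth 0.7 × 300 = 210 now, so the landlord offers 210, keeping 90.
Round 3 (the tenant proposes): the landlord can get 90 next round, worth 0.94 × 90 = 84.6 now; the tenant offers that and keeps 215.4.
Round 2 (the landlord proposes): the tenant can get 215.4 next round, worth 0.7 × 215.4 = 150.78 now; the landlord offers that and keeps 149.22.
So by rejecting in round 1, the landlord gets 149.22 next round, worth 0.94 × 149.22 = 140.2668 now.
Offer 129 < 140.2668, so the landlord rejects.

Reject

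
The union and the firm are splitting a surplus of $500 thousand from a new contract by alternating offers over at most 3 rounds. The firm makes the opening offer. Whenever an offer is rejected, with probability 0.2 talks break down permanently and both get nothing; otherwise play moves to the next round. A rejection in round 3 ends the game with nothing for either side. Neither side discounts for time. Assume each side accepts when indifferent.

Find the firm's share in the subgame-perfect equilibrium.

420

Round 3 (the firm proposes): rejection yields 0 for the union; the firm offers 0 and keeps 500.
Round 2 (the union proposes): rejecting gives the firm an expected 0.8 × 500 = 400; the union offers that and keeps 100.
Round 1 (the firm proposes): rejecting gives the union an expected 0.8 × 100 = 80, so the firm offers 80, keeping 420.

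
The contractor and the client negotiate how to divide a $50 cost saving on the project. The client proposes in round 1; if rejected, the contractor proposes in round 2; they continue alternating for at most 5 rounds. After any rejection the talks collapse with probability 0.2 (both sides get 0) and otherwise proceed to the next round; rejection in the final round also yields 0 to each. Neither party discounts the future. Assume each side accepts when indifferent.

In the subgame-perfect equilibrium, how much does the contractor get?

13.12

By backward induction:
Round 5 (the client proposes): the contractor will accept anything ≥ 0, so the client offers 0 and keeps 50.
Round 4 (the contractor proposes): rejecting gives the client an expected 0.8 × 50 = 40. The contractor offers 40 and keeps 50 − 40 = 10.
Round 3 (the client proposes): rejecting gives the contractor an expected 0.8 × 10 = 8. The client offers 8 and keeps 50 − 8 = 42.
Round 2 (the contractor proposes): rejecting gives the client an expected 0.8 × 42 = 33.6, so the contractor offers 33.6, keeping 16.4.
Round 1 (the client proposes): rejecting gives the contractor an expected 0.8 × 16.4 = 13.12. The client offers 13.12 and keeps 50 − 13.12 = 36.88.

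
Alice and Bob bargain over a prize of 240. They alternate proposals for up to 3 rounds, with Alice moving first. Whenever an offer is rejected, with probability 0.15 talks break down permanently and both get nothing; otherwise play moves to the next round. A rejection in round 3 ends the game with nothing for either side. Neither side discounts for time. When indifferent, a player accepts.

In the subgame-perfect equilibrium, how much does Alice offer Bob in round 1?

Round 3 (Alice proposes): rejection yields 0 for Bob; Alice offers 0 and keeps 240.
Round 2 (Bob proposes): rejecting gives Alice an expected 0.85 × 240 = 204; Bob offers that and keeps 36.
Round 1 (Alice proposes): rejecting gives Bob an expected 0.85 × 36 = 30.6. Alice offers 30.6 and keeps 240 − 30.6 = 209.4.

30.6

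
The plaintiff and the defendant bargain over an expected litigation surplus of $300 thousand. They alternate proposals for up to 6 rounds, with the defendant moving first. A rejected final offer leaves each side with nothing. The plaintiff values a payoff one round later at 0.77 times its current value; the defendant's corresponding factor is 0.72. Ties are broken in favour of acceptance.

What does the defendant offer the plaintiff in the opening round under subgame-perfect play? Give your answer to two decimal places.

171.54

Round 6 (the plaintiff proposes): the defendant will accept anything ≥ 0, so the plaintiff offers 0 and keeps 300.
Round 5 (the defendant proposes): the plaintiff can get 300 next round, worth 0.77 × 300 = 231 now; the defendant offers that and keeps 69.
Round 4 (the plaintiff proposes): the defendant can get 69 next round, worth 0.72 × 69 = 49.68 now, so the plaintiff offers 49.68, keeping 250.32.
Round 3 (the defendant proposes): the plaintiff can get 250.32 next round, worth 0.77 × 250.32 = 192.7464 now, so the defendant offers 192.7464, keeping 107.2536.
Round 2 (the plaintiff proposes): the defendant can get 107.2536 next round, worth 0.72 × 107.2536 = 77.222592 now, so the plaintiff offers 77.222592, keeping 222.777408.
Round 1 (the defendant proposes): the plaintiff can get 222.777408 next round, worth 0.77 × 222.777408 = 171.53860416 now; the defendant offers that and keeps 128.46139584.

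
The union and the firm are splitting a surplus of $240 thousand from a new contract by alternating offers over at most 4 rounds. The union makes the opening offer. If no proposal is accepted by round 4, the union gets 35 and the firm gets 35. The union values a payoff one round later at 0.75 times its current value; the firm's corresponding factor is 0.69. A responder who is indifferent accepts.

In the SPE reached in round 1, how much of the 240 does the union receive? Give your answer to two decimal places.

Round 4 (the firm proposes): the union gets 35 if talks fail, so the firm offers 35 and keeps 205.
Round 3 (the union proposes): the firm can get 205 next round, worth 0.69 × 205 = 141.45 now, so the union offers 141.45, keeping 98.55.
Round 2 (the firm proposes): the union can get 98.55 next round, worth 0.75 × 98.55 = 73.9125 now. The firm offers 73.9125 and keeps 240 − 73.9125 = 166.0875.
Round 1 (the union proposes): the firm can get 166.0875 next round, worth 0.69 × 166.0875 = 114.600375 now; the union offers that and keeps 125.399625.

125.40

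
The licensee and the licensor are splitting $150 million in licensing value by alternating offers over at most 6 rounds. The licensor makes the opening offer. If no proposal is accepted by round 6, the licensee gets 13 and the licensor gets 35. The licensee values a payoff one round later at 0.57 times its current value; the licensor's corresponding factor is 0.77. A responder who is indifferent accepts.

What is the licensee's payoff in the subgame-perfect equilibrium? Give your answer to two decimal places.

40.92

Round 6 (the licensee proposes): the licensor gets 35 if talks fail, so the licensee offers 35 and keeps 115.
Round 5 (the licensor proposes): the licensee can get 115 next round, worth 0.57 × 115 = 65.55 now; the licensor offers that and keeps 84.45.
Round 4 (the licensee proposes): the licensor can get 84.45 next round, worth 0.77 × 84.45 = 65.0265 now. The licensee offers 65.0265 and keeps 150 − 65.0265 = 84.9735.
Round 3 (the licensor proposes): the licensee can get 84.9735 next round, worth 0.57 × 84.9735 = 48.434895 now. The licensor offers 48.434895 and keeps 150 − 48.434895 = 101.565105.
Round 2 (the licensee proposes): the licensor can get 101.565105 next round, worth 0.77 × 101.565105 = 78.20513085 now. The licensee offers 78.20513085 and keeps 150 − 78.20513085 = 71.79486915.
Round 1 (the licensor proposes): the licensee can get 71.79486915 next round, worth 0.57 × 71.79486915 = 40.9230754155 now; the licensor offers that and keeps 109.0769245845.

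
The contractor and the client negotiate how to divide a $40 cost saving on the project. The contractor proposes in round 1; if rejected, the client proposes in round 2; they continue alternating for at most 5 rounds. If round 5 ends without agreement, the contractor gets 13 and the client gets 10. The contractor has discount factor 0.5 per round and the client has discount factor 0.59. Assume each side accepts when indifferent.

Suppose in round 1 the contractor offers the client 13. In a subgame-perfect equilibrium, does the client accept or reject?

Round 5 (the contractor proposes): the client gets 10 if talks fail, so the contractor offers 10 and keeps 30.
Round 4 (the client proposes): the contractor can get 30 next round, worth 0.5 × 30 = 15 now; the client offers that and keeps 25.
Round 3 (the contractor proposes): the client can get 25 next round, worth 0.59 × 25 = 14.75 now, so the contractor offers 14.75, keeping 25.25.
Round 2 (the client proposes): the contractor can get 25.25 next round, worth 0.5 × 25.25 = 12.625 now. The client offers 12.625 and keeps 40 − 12.625 = 27.375.
So by rejecting in round 1, the client gets 27.375 next round, worth 0.59 × 27.375 = 16.15125 now.
Offer 13 < 16.15125, so the client rejects.

Reject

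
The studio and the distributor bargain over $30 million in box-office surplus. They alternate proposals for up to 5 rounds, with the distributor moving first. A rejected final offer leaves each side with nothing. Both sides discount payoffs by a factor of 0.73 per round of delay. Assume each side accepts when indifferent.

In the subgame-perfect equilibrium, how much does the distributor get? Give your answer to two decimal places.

By backward induction:
Round 5 (the distributor proposes): the studio will accept anything ≥ 0, so the distributor offers 0 and keeps 30.
Round 4 (the studio proposes): the distributor can get 30 next round, worth 0.73 × 30 = 21.9 now. The studio offers 21.9 and keeps 30 − 21.9 = 8.1.
Round 3 (the distributor proposes): the studio can get 8.1 next round, worth 0.73 × 8.1 = 5.913 now. The distributor offers 5.913 and keeps 30 − 5.913 = 24.087.
Round 2 (the studio proposes): the distributor can get 24.087 next round, worth 0.73 × 24.087 = 17.58351 now, so the studio offers 17.58351, keeping 12.41649.
Round 1 (the distributor proposes): the studio can get 12.41649 next round, worth 0.73 × 12.41649 = 9.0640377 now. The distributor offers 9.0640377 and keeps 30 − 9.0640377 = 20.9359623.

20.94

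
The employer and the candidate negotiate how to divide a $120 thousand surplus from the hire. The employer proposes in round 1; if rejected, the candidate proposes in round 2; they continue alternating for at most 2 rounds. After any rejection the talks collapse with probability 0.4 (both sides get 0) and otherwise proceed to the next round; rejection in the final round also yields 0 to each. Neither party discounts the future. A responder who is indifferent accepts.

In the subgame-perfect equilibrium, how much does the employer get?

By backward induction:
Round 2 (the candidate proposes): rejection yields 0 for the employer; the candidate offers 0 and keeps 120.
Round 1 (the employer proposes): rejecting gives the candidate an expected 0.6 × 120 = 72, so the employer offers 72, keeping 48.

48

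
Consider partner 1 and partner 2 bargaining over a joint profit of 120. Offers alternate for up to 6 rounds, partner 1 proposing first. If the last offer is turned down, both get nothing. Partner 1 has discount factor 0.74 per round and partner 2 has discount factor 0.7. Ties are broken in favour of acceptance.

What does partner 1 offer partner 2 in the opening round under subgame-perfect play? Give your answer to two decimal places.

Round 6 (partner 2 proposes): partner 1 will accept anything ≥ 0, so partner 2 offers 0 and keeps 120.
Round 5 (partner 1 proposes): partner 2 can get 120 next round, worth 0.7 × 120 = 84 now, so partner 1 offers 84, keeping 36.
Round 4 (partner 2 proposes): partner 1 can get 36 next round, worth 0.74 × 36 = 26.64 now; partner 2 offers that and keeps 93.36.
Round 3 (partner 1 proposes): partner 2 can get 93.36 next round, worth 0.7 × 93.36 = 65.352 now; partner 1 offers that and keeps 54.648.
Round 2 (partner 2 proposes): partner 1 can get 54.648 next round, worth 0.74 × 54.648 = 40.43952 now; partner 2 offers that and keeps 79.56048.
Round 1 (partner 1 proposes): partner 2 can get 79.56048 next round, worth 0.7 × 79.56048 = 55.692336 now, so partner 1 offers 55.692336, keeping 64.307664.

55.69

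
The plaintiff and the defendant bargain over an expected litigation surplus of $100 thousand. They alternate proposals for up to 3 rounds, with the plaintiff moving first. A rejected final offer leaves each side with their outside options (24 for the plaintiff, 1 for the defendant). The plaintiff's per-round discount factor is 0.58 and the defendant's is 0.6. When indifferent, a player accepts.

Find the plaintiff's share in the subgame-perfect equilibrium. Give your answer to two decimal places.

Round 3 (the plaintiff proposes): the defendant gets 1 if talks fail, so the plaintiff offers 1 and keeps 99.
Round 2 (the defendant proposes): the plaintiff can get 99 next round, worth 0.58 × 99 = 57.42 now. The defendant offers 57.42 and keeps 100 − 57.42 = 42.58.
Round 1 (the plaintiff proposes): the defendant can get 42.58 next round, worth 0.6 × 42.58 = 25.548 now, so the plaintiff offers 25.548, keeping 74.452.

74.45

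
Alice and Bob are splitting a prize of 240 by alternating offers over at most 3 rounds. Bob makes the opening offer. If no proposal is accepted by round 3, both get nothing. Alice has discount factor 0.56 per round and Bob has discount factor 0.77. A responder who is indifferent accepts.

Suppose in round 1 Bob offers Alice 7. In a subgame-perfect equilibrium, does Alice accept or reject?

Reject

Round 3 (Bob proposes): Alice will accept anything ≥ 0, so Bob offers 0 and keeps 240.
Round 2 (Alice proposes): Bob can get 240 next round, worth 0.77 × 240 = 184.8 now; Alice offers that and keeps 55.2.
So by rejecting in round 1, Alice gets 55.2 next round, worth 0.56 × 55.2 = 30.912 now.
Offer 7 < 30.912, so Alice rejects.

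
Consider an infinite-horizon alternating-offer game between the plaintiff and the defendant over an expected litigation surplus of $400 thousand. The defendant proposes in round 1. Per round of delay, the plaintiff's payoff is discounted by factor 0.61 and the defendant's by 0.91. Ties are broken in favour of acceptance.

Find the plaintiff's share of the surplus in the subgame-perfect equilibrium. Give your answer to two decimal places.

Let x be the defendant's share when the defendant proposes and y be the plaintiff's share when the plaintiff proposes.
The plaintiff accepts iff offered ≥ 0.61·y, so x = 400 − 0.61y. Symmetrically y = 400 − 0.91x.
Substituting: x = 400 − 0.61(400 − 0.91x), giving x(1 − 0.91·0.61) = 400(1 − 0.61).
So x = 400 × 0.39 / 0.4449 ≈ 350.6406, and the plaintiff receives 400 − x ≈ 49.3594.

49.36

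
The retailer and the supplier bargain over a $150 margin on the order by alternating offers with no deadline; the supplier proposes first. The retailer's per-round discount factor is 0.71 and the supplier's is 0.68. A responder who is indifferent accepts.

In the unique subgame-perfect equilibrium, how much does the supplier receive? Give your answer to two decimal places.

Let x be the supplier's share when the supplier proposes and y be the retailer's share when the retailer proposes.
The retailer accepts iff offered ≥ 0.71·y, so x = 150 − 0.71y. Symmetrically y = 150 − 0.68x.
Substituting: x = 150 − 0.71(150 − 0.68x), giving x(1 − 0.68·0.71) = 150(1 − 0.71).
So x = 150 × 0.29 / 0.5172 ≈ 84.1067, and the retailer receives 150 − x ≈ 65.8933.

84.11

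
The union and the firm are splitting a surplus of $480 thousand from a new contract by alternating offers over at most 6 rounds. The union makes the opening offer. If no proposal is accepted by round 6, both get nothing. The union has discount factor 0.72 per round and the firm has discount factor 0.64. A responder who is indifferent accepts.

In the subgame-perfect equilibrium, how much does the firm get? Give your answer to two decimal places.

Round 6 (the firm proposes): the union will accept anything ≥ 0, so the firm offers 0 and keeps 480.
Round 5 (the union proposes): the firm can get 480 next round, worth 0.64 × 480 = 307.2 now. The union offers 307.2 and keeps 480 − 307.2 = 172.8.
Round 4 (the firm proposes): the union can get 172.8 next round, worth 0.72 × 172.8 = 124.416 now. The firm offers 124.416 and keeps 480 − 124.416 = 355.584.
Round 3 (the union proposes): the firm can get 355.584 next round, worth 0.64 × 355.584 = 227.57376 now; the union offers that and keeps 252.42624.
Round 2 (the firm proposes): the union can get 252.42624 next round, worth 0.72 × 252.42624 = 181.7468928 now, so the firm offers 181.7468928, keeping 298.2531072.
Round 1 (the union proposes): the firm can get 298.2531072 next round, worth 0.64 × 298.2531072 = 190.881988608 now. The union offers 190.881988608 and keeps 480 − 190.881988608 = 289.118011392.

190.88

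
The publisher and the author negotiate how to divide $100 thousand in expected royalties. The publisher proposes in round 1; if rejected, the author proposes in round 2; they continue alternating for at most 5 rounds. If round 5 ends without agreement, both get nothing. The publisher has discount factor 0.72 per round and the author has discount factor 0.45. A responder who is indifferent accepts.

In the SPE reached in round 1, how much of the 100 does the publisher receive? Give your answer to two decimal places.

83.32

Round 5 (the publisher proposes): rejection yields 0 for the author; the publisher offers 0 and keeps 100.
Round 4 (the author proposes): the publisher can get 100 next round, worth 0.72 × 100 = 72 now, so the author offers 72, keeping 28.
Round 3 (the publisher proposes): the author can get 28 next round, worth 0.45 × 28 = 12.6 now, so the publisher offers 12.6, keeping 87.4.
Round 2 (the author proposes): the publisher can get 87.4 next round, worth 0.72 × 87.4 = 62.928 now. The author offers 62.928 and keeps 100 − 62.928 = 37.072.
Round 1 (the publisher proposes): the author can get 37.072 next round, worth 0.45 × 37.072 = 16.6824 now. The publisher offers 16.6824 and keeps 100 − 16.6824 = 83.3176.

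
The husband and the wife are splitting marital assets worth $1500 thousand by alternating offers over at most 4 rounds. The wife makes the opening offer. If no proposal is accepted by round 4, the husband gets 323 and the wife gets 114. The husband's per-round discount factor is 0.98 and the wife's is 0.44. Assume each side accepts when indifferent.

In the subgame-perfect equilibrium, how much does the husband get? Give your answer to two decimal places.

Round 4 (the husband proposes): the wife gets 114 if talks fail, so the husband offers 114 and keeps 1386.
Round 3 (the wife proposes): the husband can get 1386 next round, worth 0.98 × 1386 = 1358.28 now, so the wife offers 1358.28, keeping 141.72.
Round 2 (the husband proposes): the wife can get 141.72 next round, worth 0.44 × 141.72 = 62.3568 now, so the husband offers 62.3568, keeping 1437.6432.
Round 1 (the wife proposes): the husband can get 1437.6432 next round, worth 0.98 × 1437.6432 = 1408.890336 now; the wife offers that and keeps 91.109664.

1408.89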